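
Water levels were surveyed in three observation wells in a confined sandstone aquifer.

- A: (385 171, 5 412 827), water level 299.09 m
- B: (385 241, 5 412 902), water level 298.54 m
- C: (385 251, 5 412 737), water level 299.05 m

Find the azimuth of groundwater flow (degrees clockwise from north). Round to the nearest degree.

Taking A as reference: B−A = (70, 75, -0.55); C−A = (80, -90, -0.04).
Determinant of the coordinate differences = 70·(-90) − 80·75 = -12300.
∂h/∂x = [(-0.55)·(-90) − (-0.04)·75] / -12300 = -0.004268
∂h/∂y = [70·(-0.04) − 80·(-0.55)] / -12300 = -0.003350
Flow direction (−∇h) has components (+0.004268 E, +0.003350 N).
Azimuth = atan2(E, N) = atan2(+0.004268, +0.003350) = 51.9° ≈ 052°.

052°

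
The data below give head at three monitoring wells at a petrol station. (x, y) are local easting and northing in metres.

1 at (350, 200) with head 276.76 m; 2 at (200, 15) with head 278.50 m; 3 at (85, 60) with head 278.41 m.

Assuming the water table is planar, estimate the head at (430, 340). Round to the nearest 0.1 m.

275.5 m

Differences from 1: to 2 (Δx, Δy, Δh) = (-150, -185, +1.74); to 3 = (-265, -140, +1.65).
Determinant of the coordinate differences = (-150)·(-140) − (-265)·(-185) = -28025.
∂h/∂x = [(+1.74)·(-140) − (+1.65)·(-185)] / -28025 = -0.002200
∂h/∂y = [(-150)·(+1.65) − (-265)·(+1.74)] / -28025 = -0.007622
h(430, 340) = 276.76 + (-0.002200)·(80) + (-0.007622)·(140) = 276.76 -0.176 -1.067 = 275.517 m.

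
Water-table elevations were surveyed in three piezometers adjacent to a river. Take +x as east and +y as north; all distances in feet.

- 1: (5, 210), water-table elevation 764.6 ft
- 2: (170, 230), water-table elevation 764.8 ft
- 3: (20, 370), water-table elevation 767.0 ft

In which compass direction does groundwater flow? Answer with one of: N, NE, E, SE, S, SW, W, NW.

Differences from 1: to 2 (Δx, Δy, Δh) = (165, 20, +0.2); to 3 = (15, 160, +2.4).
Solve a·Δx + b·Δy = Δh: det = 165·160 − 15·20 = 26100.
∂h/∂x = [(+0.2)·160 − (+2.4)·20] / 26100 = -0.0006130
∂h/∂y = [165·(+2.4) − 15·(+0.2)] / 26100 = +0.01506
Flow = −∇h = (+0.0006130 east, -0.01506 north), which points south.

S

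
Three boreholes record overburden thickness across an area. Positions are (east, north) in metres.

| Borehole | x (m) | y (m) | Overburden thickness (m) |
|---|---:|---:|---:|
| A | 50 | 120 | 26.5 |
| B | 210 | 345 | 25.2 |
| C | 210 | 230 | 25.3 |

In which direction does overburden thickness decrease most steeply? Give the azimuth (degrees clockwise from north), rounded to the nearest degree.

Taking A as reference: B−A = (160, 225, -1.3); C−A = (160, 110, -1.2).
Determinant of the coordinate differences = 160·110 − 160·225 = -18400.
∂d/∂x = [(-1.3)·110 − (-1.2)·225] / -18400 = -0.006902
∂d/∂y = [160·(-1.2) − 160·(-1.3)] / -18400 = -0.0008696
Steepest decrease is along −∇f: components (+0.006902 E, +0.0008696 N).
Azimuth = atan2(+0.006902, +0.0008696) = 82.8° ≈ 083°.

083°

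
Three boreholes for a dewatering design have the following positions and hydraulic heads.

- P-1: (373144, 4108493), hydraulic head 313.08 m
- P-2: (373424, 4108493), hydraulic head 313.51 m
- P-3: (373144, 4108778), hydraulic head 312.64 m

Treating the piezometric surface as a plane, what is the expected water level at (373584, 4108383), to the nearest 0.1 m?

313.9 m

∂h/∂x = (313.51 − 313.08) / (373424 − 373144) = +0.001536
∂h/∂y = (312.64 − 313.08) / (4108778 − 4108493) = -0.001544
h(373584, 4108383) = 313.08 + (+0.001536)·(440) + (-0.001544)·(-110) = 313.08 +0.676 +0.170 = 313.926 m.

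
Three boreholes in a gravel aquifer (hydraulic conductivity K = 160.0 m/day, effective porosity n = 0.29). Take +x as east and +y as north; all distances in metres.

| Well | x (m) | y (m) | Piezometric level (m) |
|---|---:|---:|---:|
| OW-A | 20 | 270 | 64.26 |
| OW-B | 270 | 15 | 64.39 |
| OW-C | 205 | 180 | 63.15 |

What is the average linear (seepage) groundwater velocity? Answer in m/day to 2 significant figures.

Three-point gradient (reference OW-A): Δ to OW-B = (250, -255, +0.13), Δ to OW-C = (185, -90, -1.11).
∂h/∂x = -0.01195, ∂h/∂y = -0.01222 (det = 24675).
|∇h| = √(-0.01195² + -0.01222²) = 0.01709
Seepage velocity v = K·i/n = 160.0 × 0.01709 / 0.29 = 9.429 m/day.

9.4 m/day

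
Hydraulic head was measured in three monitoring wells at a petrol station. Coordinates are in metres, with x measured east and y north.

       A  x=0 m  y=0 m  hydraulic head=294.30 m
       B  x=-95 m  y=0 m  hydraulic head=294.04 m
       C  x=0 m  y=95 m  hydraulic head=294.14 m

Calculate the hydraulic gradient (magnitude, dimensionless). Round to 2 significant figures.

∂h/∂x = (294.04 − 294.30) / (-95 − 0) = +0.002737
∂h/∂y = (294.14 − 294.30) / (95 − 0) = -0.001684
|∇h| = √(0.002737² + -0.001684²) = 0.003214

0.0032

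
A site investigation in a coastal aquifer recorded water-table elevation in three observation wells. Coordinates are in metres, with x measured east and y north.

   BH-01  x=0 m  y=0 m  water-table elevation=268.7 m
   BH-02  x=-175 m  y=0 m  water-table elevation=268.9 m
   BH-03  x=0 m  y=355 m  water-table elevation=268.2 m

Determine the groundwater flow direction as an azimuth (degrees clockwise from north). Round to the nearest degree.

039°

∂h/∂x = (268.9 − 268.7) / (-175 − 0) = -0.001143
∂h/∂y = (268.2 − 268.7) / (355 − 0) = -0.001408
Flow direction (−∇h) has components (+0.001143 E, +0.001408 N).
Azimuth = atan2(E, N) = atan2(+0.001143, +0.001408) = 39.1° ≈ 039°.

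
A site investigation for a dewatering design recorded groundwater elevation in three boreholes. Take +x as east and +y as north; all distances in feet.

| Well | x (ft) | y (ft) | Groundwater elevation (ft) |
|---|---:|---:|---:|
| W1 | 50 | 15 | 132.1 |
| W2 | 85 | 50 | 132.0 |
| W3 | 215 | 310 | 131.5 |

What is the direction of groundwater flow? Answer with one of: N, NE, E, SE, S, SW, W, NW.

NE

Taking W1 as reference: W2−W1 = (35, 35, -0.1); W3−W1 = (165, 295, -0.6).
Solve a·Δx + b·Δy = Δh: det = 35·295 − 165·35 = 4550.
∂h/∂x = [(-0.1)·295 − (-0.6)·35] / 4550 = -0.001868
∂h/∂y = [35·(-0.6) − 165·(-0.1)] / 4550 = -0.0009890
Flow = −∇h = (+0.001868 east, +0.0009890 north), which points northeast.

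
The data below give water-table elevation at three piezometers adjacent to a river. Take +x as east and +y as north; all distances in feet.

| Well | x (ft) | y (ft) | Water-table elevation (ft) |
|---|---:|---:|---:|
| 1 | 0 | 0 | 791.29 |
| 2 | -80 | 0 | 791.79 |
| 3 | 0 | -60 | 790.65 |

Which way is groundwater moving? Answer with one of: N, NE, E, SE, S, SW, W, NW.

∂h/∂x = (791.79 − 791.29) / (-80 − 0) = -0.006250
∂h/∂y = (790.65 − 791.29) / (-60 − 0) = +0.01067
Flow = −∇h = (+0.006250 east, -0.01067 north), which points southeast.

SE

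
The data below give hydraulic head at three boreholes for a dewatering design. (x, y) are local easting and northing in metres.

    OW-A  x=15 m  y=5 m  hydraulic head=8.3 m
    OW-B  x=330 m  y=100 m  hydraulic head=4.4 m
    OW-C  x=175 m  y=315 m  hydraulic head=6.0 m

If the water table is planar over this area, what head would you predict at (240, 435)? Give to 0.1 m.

Three-point gradient (reference OW-A): Δ to OW-B = (315, 95, -3.9), Δ to OW-C = (160, 310, -2.3).
∂h/∂x = -0.01201, ∂h/∂y = -0.001219 (det = 82450).
h(240, 435) = 8.3 + (-0.01201)·(225) + (-0.001219)·(430) = 8.3 -2.703 -0.524 = 5.073 m.

5.1 m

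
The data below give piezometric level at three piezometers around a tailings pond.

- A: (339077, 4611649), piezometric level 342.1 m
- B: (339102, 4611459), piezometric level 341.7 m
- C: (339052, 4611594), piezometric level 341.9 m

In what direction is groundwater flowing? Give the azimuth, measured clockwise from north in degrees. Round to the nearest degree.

227°

Taking A as reference: B−A = (25, -190, -0.4); C−A = (-25, -55, -0.2).
Solve a·Δx + b·Δy = Δh: det = 25·(-55) − (-25)·(-190) = -6125.
∂h/∂x = [(-0.4)·(-55) − (-0.2)·(-190)] / -6125 = +0.002612
∂h/∂y = [25·(-0.2) − (-25)·(-0.4)] / -6125 = +0.002449
Flow direction (−∇h) has components (-0.002612 E, -0.002449 N).
Azimuth = atan2(E, N) = atan2(-0.002612, -0.002449) = 226.8° ≈ 227°.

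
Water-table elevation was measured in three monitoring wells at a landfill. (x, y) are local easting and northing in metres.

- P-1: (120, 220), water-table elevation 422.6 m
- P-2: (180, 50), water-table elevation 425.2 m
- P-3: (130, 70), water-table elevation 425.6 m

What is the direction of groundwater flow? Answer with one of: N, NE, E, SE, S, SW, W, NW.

Taking P-1 as reference: P-2−P-1 = (60, -170, +2.6); P-3−P-1 = (10, -150, +3.0).
Determinant of the coordinate differences = 60·(-150) − 10·(-170) = -7300.
∂h/∂x = [(+2.6)·(-150) − (+3.0)·(-170)] / -7300 = -0.01644
∂h/∂y = [60·(+3.0) − 10·(+2.6)] / -7300 = -0.02110
Flow = −∇h = (+0.01644 east, +0.02110 north), which points northeast.

NE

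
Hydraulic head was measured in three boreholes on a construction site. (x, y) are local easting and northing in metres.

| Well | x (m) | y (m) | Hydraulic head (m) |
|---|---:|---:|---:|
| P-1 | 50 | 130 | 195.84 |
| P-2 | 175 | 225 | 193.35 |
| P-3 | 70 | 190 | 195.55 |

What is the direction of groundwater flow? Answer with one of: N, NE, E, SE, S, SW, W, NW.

Differences from P-1: to P-2 (Δx, Δy, Δh) = (125, 95, -2.49); to P-3 = (20, 60, -0.29).
Determinant of the coordinate differences = 125·60 − 20·95 = 5600.
∂h/∂x = [(-2.49)·60 − (-0.29)·95] / 5600 = -0.02176
∂h/∂y = [125·(-0.29) − 20·(-2.49)] / 5600 = +0.002420
Flow = −∇h = (+0.02176 east, -0.002420 north), which points east.

E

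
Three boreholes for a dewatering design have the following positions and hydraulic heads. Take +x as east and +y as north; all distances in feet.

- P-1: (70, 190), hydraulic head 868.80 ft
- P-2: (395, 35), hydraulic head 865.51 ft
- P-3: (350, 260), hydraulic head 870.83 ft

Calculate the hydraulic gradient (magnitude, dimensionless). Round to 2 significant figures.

Taking P-1 as reference: P-2−P-1 = (325, -155, -3.29); P-3−P-1 = (280, 70, +2.03).
Determinant of the coordinate differences = 325·70 − 280·(-155) = 66150.
∂h/∂x = [(-3.29)·70 − (+2.03)·(-155)] / 66150 = +0.001275
∂h/∂y = [325·(+2.03) − 280·(-3.29)] / 66150 = +0.02390
|∇h| = √(0.001275² + 0.02390²) = 0.02393

0.024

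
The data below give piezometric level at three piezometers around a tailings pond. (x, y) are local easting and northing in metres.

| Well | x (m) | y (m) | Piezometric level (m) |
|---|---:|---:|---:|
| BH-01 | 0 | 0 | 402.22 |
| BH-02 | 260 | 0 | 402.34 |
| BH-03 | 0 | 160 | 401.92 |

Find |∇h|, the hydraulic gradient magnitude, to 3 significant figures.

0.00193

∂h/∂x = (402.34 − 402.22) / (260 − 0) = +0.0004615
∂h/∂y = (401.92 − 402.22) / (160 − 0) = -0.001875
|∇h| = √(0.0004615² + -0.001875²) = 0.001931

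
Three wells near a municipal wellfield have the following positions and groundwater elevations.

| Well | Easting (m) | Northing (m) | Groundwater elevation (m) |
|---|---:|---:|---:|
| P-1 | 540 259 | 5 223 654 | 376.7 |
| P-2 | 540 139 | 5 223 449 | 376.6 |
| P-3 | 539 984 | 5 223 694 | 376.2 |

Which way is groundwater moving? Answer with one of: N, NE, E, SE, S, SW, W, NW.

W

With h = a·x + b·y + c and P-1 as origin, the differences give:
  (-120)·a + (-205)·b = -0.1
  (-275)·a + 40·b = -0.5
Eliminate b (×40 and ×(-205), subtract): -61175·a = -106.50 → a = ∂h/∂x = +0.001741
Back-substitute: b = ∂h/∂y = -0.0005313.
Flow = −∇h = (-0.001741 east, +0.0005313 north), which points west.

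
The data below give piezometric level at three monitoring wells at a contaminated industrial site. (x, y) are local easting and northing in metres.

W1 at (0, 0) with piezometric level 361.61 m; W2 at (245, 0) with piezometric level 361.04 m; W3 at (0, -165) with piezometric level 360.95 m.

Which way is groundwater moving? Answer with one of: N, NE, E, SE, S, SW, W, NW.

∂h/∂x = (361.04 − 361.61) / (245 − 0) = -0.002327
∂h/∂y = (360.95 − 361.61) / (-165 − 0) = +0.004000
Flow = −∇h = (+0.002327 east, -0.004000 north), which points southeast.

SE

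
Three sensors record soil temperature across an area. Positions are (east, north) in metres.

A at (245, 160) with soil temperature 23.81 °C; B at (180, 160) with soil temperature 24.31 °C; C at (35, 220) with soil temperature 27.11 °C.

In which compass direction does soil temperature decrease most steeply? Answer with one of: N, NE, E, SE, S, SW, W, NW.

S

Differences from A: to B (Δx, Δy, Δh) = (-65, 0, +0.50); to C = (-210, 60, +3.30).
Solve a·Δx + b·Δy = ΔT: det = (-65)·60 − (-210)·0 = -3900.
∂T/∂x = [(+0.50)·60 − (+3.30)·0] / -3900 = -0.007692
∂T/∂y = [(-65)·(+3.30) − (-210)·(+0.50)] / -3900 = +0.02808
Steepest decrease is along −∇f = (+0.007692 E, -0.02808 N) → south.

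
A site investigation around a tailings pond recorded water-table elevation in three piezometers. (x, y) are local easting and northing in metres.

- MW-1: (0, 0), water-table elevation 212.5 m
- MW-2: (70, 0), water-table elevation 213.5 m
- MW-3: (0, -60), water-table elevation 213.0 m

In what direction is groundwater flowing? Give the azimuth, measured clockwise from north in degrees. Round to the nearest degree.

300°

∂h/∂x = (213.5 − 212.5) / (70 − 0) = +0.01429
∂h/∂y = (213.0 − 212.5) / (-60 − 0) = -0.008333
Flow direction (−∇h) has components (-0.01429 E, +0.008333 N).
Azimuth = atan2(E, N) = atan2(-0.01429, +0.008333) = 300.3° ≈ 300°.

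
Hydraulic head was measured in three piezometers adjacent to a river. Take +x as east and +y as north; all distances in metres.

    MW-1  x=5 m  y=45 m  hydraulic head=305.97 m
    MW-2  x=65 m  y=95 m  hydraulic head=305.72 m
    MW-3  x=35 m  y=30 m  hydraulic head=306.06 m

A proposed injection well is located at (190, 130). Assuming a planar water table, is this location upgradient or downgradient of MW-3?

With h = a·x + b·y + c and MW-1 as origin, the differences give:
  60·a + 50·b = -0.25
  30·a + (-15)·b = +0.09
Eliminate b (×(-15) and ×50, subtract): -2400·a = -0.750 → a = ∂h/∂x = +0.0003125
Back-substitute: b = ∂h/∂y = -0.005375.
Head at (190, 130) = 305.97 + (+0.0003125)·(185) + (-0.005375)·(85) = 305.57 m.
That is lower than the 306.06 m at MW-3, so the point is downgradient.

downgradient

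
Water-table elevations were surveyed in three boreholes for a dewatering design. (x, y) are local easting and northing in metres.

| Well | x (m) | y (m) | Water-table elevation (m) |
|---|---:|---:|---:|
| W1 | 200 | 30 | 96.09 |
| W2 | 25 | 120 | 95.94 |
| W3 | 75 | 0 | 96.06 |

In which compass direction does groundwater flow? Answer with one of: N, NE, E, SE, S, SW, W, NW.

With h = a·x + b·y + c and W1 as origin, the differences give:
  (-175)·a + 90·b = -0.15
  (-125)·a + (-30)·b = -0.03
Eliminate b (×(-30) and ×90, subtract): 16500·a = 7.200 → a = ∂h/∂x = +0.0004364
Back-substitute: b = ∂h/∂y = -0.0008182.
Flow = −∇h = (-0.0004364 east, +0.0008182 north), which points northwest.

NW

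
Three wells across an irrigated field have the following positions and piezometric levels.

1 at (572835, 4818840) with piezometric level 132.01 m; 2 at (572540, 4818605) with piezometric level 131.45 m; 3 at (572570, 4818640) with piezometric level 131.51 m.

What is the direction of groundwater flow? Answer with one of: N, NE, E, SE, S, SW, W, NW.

Three-point gradient (reference 1): Δ to 2 = (-295, -235, -0.56), Δ to 3 = (-265, -200, -0.50).
∂h/∂x = +0.001679, ∂h/∂y = +0.0002748 (det = -3275).
Flow = −∇h = (-0.001679 east, -0.0002748 north), which points west.

W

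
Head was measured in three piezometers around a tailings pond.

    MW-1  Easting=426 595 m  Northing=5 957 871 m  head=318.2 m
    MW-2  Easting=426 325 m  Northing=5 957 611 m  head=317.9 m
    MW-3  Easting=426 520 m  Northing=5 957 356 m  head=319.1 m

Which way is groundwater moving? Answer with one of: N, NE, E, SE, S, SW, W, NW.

NW

Differences from MW-1: to MW-2 (Δx, Δy, Δh) = (-270, -260, -0.3); to MW-3 = (-75, -515, +0.9).
Determinant of the coordinate differences = (-270)·(-515) − (-75)·(-260) = 119550.
∂h/∂x = [(-0.3)·(-515) − (+0.9)·(-260)] / 119550 = +0.003250
∂h/∂y = [(-270)·(+0.9) − (-75)·(-0.3)] / 119550 = -0.002221
Flow = −∇h = (-0.003250 east, +0.002221 north), which points northwest.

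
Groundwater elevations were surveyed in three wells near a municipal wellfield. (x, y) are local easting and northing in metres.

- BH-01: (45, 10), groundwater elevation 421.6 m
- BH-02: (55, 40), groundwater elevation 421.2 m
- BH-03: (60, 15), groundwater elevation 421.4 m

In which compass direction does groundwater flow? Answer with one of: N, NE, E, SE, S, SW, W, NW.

Three-point gradient (reference BH-01): Δ to BH-02 = (10, 30, -0.4), Δ to BH-03 = (15, 5, -0.2).
∂h/∂x = -0.01000, ∂h/∂y = -0.01000 (det = -400).
Flow = −∇h = (+0.01000 east, +0.01000 north), which points northeast.

NE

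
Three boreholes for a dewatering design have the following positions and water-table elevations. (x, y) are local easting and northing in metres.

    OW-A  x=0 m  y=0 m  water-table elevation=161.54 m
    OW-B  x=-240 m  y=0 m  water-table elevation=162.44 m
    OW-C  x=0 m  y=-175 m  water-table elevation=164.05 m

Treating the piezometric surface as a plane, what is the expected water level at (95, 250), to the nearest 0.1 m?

157.6 m

∂h/∂x = (162.44 − 161.54) / (-240 − 0) = -0.003750
∂h/∂y = (164.05 − 161.54) / (-175 − 0) = -0.01434
h(95, 250) = 161.54 + (-0.003750)·(95) + (-0.01434)·(250) = 161.54 -0.356 -3.586 = 157.598 m.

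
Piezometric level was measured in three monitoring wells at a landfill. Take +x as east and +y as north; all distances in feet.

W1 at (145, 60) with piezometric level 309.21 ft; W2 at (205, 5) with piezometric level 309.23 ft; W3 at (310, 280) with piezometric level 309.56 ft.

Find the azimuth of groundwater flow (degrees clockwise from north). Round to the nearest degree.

233°

Taking W1 as reference: W2−W1 = (60, -55, +0.02); W3−W1 = (165, 220, +0.35).
Determinant of the coordinate differences = 60·220 − 165·(-55) = 22275.
∂h/∂x = [(+0.02)·220 − (+0.35)·(-55)] / 22275 = +0.001062
∂h/∂y = [60·(+0.35) − 165·(+0.02)] / 22275 = +0.0007946
Flow direction (−∇h) has components (-0.001062 E, -0.0007946 N).
Azimuth = atan2(E, N) = atan2(-0.001062, -0.0007946) = 233.2° ≈ 233°.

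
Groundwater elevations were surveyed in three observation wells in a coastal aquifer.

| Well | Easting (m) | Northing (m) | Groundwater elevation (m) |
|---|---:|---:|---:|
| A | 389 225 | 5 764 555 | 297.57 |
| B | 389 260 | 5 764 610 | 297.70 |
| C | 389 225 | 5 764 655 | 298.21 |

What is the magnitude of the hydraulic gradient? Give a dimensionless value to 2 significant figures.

With h = a·x + b·y + c and A as origin, the differences give:
  35·a + 55·b = +0.13
  0·a + 100·b = +0.64
Eliminate b (×100 and ×55, subtract): 3500·a = -22.200 → a = ∂h/∂x = -0.006343
Back-substitute: b = ∂h/∂y = +0.006400.
|∇h| = √(-0.006343² + 0.006400²) = 0.009011

0.0090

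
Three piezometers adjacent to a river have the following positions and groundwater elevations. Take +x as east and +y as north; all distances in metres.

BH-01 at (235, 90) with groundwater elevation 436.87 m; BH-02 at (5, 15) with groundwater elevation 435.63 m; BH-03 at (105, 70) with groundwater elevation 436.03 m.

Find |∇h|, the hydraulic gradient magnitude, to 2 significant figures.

0.0097

Taking BH-01 as reference: BH-02−BH-01 = (-230, -75, -1.24); BH-03−BH-01 = (-130, -20, -0.84).
Solve a·Δx + b·Δy = Δh: det = (-230)·(-20) − (-130)·(-75) = -5150.
∂h/∂x = [(-1.24)·(-20) − (-0.84)·(-75)] / -5150 = +0.007417
∂h/∂y = [(-230)·(-0.84) − (-130)·(-1.24)] / -5150 = -0.006214
|∇h| = √(0.007417² + -0.006214²) = 0.009676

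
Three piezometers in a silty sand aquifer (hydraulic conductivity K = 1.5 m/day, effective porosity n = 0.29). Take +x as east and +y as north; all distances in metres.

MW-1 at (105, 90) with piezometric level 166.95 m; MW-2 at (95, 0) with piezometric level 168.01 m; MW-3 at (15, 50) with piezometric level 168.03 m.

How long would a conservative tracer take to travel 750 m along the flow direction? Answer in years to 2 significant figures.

Taking MW-1 as reference: MW-2−MW-1 = (-10, -90, +1.06); MW-3−MW-1 = (-90, -40, +1.08).
Determinant of the coordinate differences = (-10)·(-40) − (-90)·(-90) = -7700.
∂h/∂x = [(+1.06)·(-40) − (+1.08)·(-90)] / -7700 = -0.007117
∂h/∂y = [(-10)·(+1.08) − (-90)·(+1.06)] / -7700 = -0.01099
|∇h| = √(-0.007117² + -0.01099²) = 0.01309
Seepage velocity v = K·i/n = 1.5 × 0.01309 / 0.29 = 0.06771 m/day.
t = 750 / 0.06771 = 1.108e+04 days = 30.3 years.

30 years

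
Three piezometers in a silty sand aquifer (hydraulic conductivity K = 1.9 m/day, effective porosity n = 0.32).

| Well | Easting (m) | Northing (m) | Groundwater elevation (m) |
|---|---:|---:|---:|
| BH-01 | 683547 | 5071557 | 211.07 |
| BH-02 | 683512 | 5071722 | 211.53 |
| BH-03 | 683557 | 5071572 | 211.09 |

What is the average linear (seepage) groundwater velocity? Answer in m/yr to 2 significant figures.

Differences from BH-01: to BH-02 (Δx, Δy, Δh) = (-35, 165, +0.46); to BH-03 = (10, 15, +0.02).
Solve a·Δx + b·Δy = Δh: det = (-35)·15 − 10·165 = -2175.
∂h/∂x = [(+0.46)·15 − (+0.02)·165] / -2175 = -0.001655
∂h/∂y = [(-35)·(+0.02) − 10·(+0.46)] / -2175 = +0.002437
|∇h| = √(-0.001655² + 0.002437²) = 0.002946
Seepage velocity v = K·i/n = 1.9 × 0.002946 / 0.32 = 0.01749 m/day = 6.388 m/yr.

6.4 m/yr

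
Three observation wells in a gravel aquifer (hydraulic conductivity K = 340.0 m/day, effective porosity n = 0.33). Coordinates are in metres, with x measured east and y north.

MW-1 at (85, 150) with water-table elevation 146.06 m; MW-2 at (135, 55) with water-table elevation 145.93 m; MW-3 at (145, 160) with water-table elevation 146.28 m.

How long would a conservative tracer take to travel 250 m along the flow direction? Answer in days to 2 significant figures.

Three-point gradient (reference MW-1): Δ to MW-2 = (50, -95, -0.13), Δ to MW-3 = (60, 10, +0.22).
∂h/∂x = +0.003161, ∂h/∂y = +0.003032 (det = 6200).
|∇h| = √(0.003161² + 0.003032²) = 0.00438
Seepage velocity v = K·i/n = 340.0 × 0.00438 / 0.33 = 4.513 m/day.
t = 250 / 4.513 = 55.4 days.

55 days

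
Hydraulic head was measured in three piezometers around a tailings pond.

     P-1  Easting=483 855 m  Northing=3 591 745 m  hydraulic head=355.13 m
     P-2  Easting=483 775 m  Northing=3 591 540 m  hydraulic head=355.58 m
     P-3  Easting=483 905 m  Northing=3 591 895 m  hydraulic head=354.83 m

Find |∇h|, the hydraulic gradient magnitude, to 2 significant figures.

With h = a·x + b·y + c and P-1 as origin, the differences give:
  (-80)·a + (-205)·b = +0.45
  50·a + 150·b = -0.30
Eliminate b (×150 and ×(-205), subtract): -1750·a = 6.000 → a = ∂h/∂x = -0.003429
Back-substitute: b = ∂h/∂y = -0.0008571.
|∇h| = √(-0.003429² + -0.0008571²) = 0.003534

0.0035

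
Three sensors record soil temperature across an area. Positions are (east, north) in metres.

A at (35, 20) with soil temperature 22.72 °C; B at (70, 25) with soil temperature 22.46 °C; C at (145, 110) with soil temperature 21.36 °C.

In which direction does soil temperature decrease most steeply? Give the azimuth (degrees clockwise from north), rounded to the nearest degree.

041°

Taking A as reference: B−A = (35, 5, -0.26); C−A = (110, 90, -1.36).
Solve a·Δx + b·Δy = ΔT: det = 35·90 − 110·5 = 2600.
∂T/∂x = [(-0.26)·90 − (-1.36)·5] / 2600 = -0.006385
∂T/∂y = [35·(-1.36) − 110·(-0.26)] / 2600 = -0.007308
Steepest decrease is along −∇f: components (+0.006385 E, +0.007308 N).
Azimuth = atan2(+0.006385, +0.007308) = 41.1° ≈ 041°.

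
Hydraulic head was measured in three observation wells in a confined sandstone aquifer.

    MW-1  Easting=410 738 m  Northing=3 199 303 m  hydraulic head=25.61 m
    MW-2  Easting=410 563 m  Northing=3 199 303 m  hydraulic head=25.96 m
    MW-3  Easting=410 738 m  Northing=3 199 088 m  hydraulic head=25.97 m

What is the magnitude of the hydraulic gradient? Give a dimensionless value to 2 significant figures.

∂h/∂x = (25.96 − 25.61) / (410563 − 410738) = -0.002000
∂h/∂y = (25.97 − 25.61) / (3199088 − 3199303) = -0.001674
|∇h| = √(-0.002000² + -0.001674²) = 0.002608

0.0026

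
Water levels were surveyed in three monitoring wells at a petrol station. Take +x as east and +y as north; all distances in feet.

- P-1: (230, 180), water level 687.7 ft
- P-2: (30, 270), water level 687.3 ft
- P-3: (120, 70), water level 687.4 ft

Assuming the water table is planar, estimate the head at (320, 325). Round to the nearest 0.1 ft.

Three-point gradient (reference P-1): Δ to P-2 = (-200, 90, -0.4), Δ to P-3 = (-110, -110, -0.3).
∂h/∂x = +0.002226, ∂h/∂y = +0.0005016 (det = 31900).
h(320, 325) = 687.7 + (+0.002226)·(90) + (+0.0005016)·(145) = 687.7 +0.200 +0.073 = 687.973 ft.

688.0 ft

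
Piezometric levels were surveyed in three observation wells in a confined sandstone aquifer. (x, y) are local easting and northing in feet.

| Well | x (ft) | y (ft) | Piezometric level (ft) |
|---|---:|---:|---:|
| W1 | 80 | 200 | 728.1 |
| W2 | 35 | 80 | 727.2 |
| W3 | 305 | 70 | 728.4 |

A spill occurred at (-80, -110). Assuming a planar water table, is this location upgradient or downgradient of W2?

downgradient

With h = a·x + b·y + c and W1 as origin, the differences give:
  (-45)·a + (-120)·b = -0.9
  225·a + (-130)·b = +0.3
Eliminate b (×(-130) and ×(-120), subtract): 32850·a = 153.00 → a = ∂h/∂x = +0.004658
Back-substitute: b = ∂h/∂y = +0.005753.
Head at (-80, -110) = 728.1 + (+0.004658)·(-160) + (+0.005753)·(-310) = 725.57 ft.
That is lower than the 727.2 ft at W2, so the point is downgradient.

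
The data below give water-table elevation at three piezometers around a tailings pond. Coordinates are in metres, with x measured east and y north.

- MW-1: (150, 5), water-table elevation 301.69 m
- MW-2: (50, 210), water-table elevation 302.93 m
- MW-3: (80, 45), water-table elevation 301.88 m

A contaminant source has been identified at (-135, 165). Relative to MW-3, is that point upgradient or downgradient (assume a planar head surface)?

Three-point gradient (reference MW-1): Δ to MW-2 = (-100, 205, +1.24), Δ to MW-3 = (-70, 40, +0.19).
∂h/∂x = +0.001029, ∂h/∂y = +0.006551 (det = 10350).
Head at (-135, 165) = 301.69 + (+0.001029)·(-285) + (+0.006551)·(160) = 302.44 m.
That is higher than the 301.88 m at MW-3, so the point is upgradient.

upgradient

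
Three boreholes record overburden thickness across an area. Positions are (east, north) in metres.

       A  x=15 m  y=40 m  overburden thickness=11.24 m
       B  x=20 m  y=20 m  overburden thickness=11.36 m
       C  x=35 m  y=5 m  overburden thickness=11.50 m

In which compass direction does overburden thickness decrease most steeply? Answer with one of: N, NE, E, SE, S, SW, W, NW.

NW

Differences from A: to B (Δx, Δy, Δh) = (5, -20, +0.12); to C = (20, -35, +0.26).
Solve a·Δx + b·Δy = Δd: det = 5·(-35) − 20·(-20) = 225.
∂d/∂x = [(+0.12)·(-35) − (+0.26)·(-20)] / 225 = +0.004444
∂d/∂y = [5·(+0.26) − 20·(+0.12)] / 225 = -0.004889
Steepest decrease is along −∇f = (-0.004444 E, +0.004889 N) → northwest.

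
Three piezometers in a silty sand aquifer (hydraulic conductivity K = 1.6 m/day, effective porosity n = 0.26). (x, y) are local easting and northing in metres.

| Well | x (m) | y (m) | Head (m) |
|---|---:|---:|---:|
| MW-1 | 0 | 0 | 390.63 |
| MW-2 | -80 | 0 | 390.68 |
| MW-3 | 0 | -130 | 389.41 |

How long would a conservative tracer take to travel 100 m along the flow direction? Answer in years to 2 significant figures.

4.7 years

∂h/∂x = (390.68 − 390.63) / (-80 − 0) = -0.0006250
∂h/∂y = (389.41 − 390.63) / (-130 − 0) = +0.009385
|∇h| = √(-0.0006250² + 0.009385²) = 0.009406
Seepage velocity v = K·i/n = 1.6 × 0.009406 / 0.26 = 0.05788 m/day.
t = 100 / 0.05788 = 1728 days = 4.73 years.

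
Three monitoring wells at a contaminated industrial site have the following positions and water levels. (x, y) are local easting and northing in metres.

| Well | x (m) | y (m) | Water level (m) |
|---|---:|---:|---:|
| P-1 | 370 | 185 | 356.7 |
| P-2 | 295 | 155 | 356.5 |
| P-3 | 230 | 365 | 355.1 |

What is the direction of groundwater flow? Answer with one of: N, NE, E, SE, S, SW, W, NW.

NW

Taking P-1 as reference: P-2−P-1 = (-75, -30, -0.2); P-3−P-1 = (-140, 180, -1.6).
Determinant of the coordinate differences = (-75)·180 − (-140)·(-30) = -17700.
∂h/∂x = [(-0.2)·180 − (-1.6)·(-30)] / -17700 = +0.004746
∂h/∂y = [(-75)·(-1.6) − (-140)·(-0.2)] / -17700 = -0.005198
Flow = −∇h = (-0.004746 east, +0.005198 north), which points northwest.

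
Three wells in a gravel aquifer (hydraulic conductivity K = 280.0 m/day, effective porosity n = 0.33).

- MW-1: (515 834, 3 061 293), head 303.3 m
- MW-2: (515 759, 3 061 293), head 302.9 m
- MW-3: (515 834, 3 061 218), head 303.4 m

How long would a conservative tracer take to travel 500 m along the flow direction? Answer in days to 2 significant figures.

110 days

∂h/∂x = (302.9 − 303.3) / (515759 − 515834) = +0.005333
∂h/∂y = (303.4 − 303.3) / (3061218 − 3061293) = -0.001333
|∇h| = √(0.005333² + -0.001333²) = 0.005497
Seepage velocity v = K·i/n = 280.0 × 0.005497 / 0.33 = 4.664 m/day.
t = 500 / 4.664 = 107.2 days.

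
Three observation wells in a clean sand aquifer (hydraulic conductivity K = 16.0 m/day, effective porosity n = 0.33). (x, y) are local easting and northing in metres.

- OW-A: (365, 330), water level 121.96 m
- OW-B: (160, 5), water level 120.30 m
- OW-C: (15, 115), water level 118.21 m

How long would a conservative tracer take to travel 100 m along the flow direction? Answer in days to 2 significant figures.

Differences from OW-A: to OW-B (Δx, Δy, Δh) = (-205, -325, -1.66); to OW-C = (-350, -215, -3.75).
Solve a·Δx + b·Δy = Δh: det = (-205)·(-215) − (-350)·(-325) = -69675.
∂h/∂x = [(-1.66)·(-215) − (-3.75)·(-325)] / -69675 = +0.01237
∂h/∂y = [(-205)·(-3.75) − (-350)·(-1.66)] / -69675 = -0.002695
|∇h| = √(0.01237² + -0.002695²) = 0.01266
Seepage velocity v = K·i/n = 16.0 × 0.01266 / 0.33 = 0.6138 m/day.
t = 100 / 0.6138 = 162.9 days.

160 days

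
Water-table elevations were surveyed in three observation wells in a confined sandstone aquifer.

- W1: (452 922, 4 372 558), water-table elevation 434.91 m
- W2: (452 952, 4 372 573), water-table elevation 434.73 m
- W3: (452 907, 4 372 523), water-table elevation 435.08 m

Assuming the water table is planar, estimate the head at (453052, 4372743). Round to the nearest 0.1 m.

433.8 m

Differences from W1: to W2 (Δx, Δy, Δh) = (30, 15, -0.18); to W3 = (-15, -35, +0.17).
Determinant of the coordinate differences = 30·(-35) − (-15)·15 = -825.
∂h/∂x = [(-0.18)·(-35) − (+0.17)·15] / -825 = -0.004545
∂h/∂y = [30·(+0.17) − (-15)·(-0.18)] / -825 = -0.002909
h(453052, 4372743) = 434.91 + (-0.004545)·(130) + (-0.002909)·(185) = 434.91 -0.591 -0.538 = 433.781 m.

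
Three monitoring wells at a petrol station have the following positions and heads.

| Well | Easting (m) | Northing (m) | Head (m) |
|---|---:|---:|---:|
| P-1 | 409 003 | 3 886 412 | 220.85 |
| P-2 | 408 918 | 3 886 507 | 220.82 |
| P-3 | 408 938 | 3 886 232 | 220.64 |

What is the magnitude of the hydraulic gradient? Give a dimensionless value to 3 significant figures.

0.00139

Differences from P-1: to P-2 (Δx, Δy, Δh) = (-85, 95, -0.03); to P-3 = (-65, -180, -0.21).
Determinant of the coordinate differences = (-85)·(-180) − (-65)·95 = 21475.
∂h/∂x = [(-0.03)·(-180) − (-0.21)·95] / 21475 = +0.001180
∂h/∂y = [(-85)·(-0.21) − (-65)·(-0.03)] / 21475 = +0.0007404
|∇h| = √(0.001180² + 0.0007404²) = 0.001393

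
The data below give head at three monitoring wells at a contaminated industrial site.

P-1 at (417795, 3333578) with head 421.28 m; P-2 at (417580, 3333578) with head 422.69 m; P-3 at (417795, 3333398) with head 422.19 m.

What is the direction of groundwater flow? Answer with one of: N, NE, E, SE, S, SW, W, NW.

∂h/∂x = (422.69 − 421.28) / (417580 − 417795) = -0.006558
∂h/∂y = (422.19 − 421.28) / (3333398 − 3333578) = -0.005056
Flow = −∇h = (+0.006558 east, +0.005056 north), which points northeast.

NE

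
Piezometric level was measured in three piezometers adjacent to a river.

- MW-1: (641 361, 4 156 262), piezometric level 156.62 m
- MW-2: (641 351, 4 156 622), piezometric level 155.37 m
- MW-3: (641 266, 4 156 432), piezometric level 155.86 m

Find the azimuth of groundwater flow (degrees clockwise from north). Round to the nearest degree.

331°

Differences from MW-1: to MW-2 (Δx, Δy, Δh) = (-10, 360, -1.25); to MW-3 = (-95, 170, -0.76).
Determinant of the coordinate differences = (-10)·170 − (-95)·360 = 32500.
∂h/∂x = [(-1.25)·170 − (-0.76)·360] / 32500 = +0.001880
∂h/∂y = [(-10)·(-0.76) − (-95)·(-1.25)] / 32500 = -0.003420
Flow direction (−∇h) has components (-0.001880 E, +0.003420 N).
Azimuth = atan2(E, N) = atan2(-0.001880, +0.003420) = 331.2° ≈ 331°.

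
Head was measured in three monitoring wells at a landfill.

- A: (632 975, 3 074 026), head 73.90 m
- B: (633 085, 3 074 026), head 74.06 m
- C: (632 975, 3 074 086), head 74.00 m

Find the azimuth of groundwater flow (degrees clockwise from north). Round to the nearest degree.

∂h/∂x = (74.06 − 73.90) / (633085 − 632975) = +0.001455
∂h/∂y = (74.00 − 73.90) / (3074086 − 3074026) = +0.001667
Flow direction (−∇h) has components (-0.001455 E, -0.001667 N).
Azimuth = atan2(E, N) = atan2(-0.001455, -0.001667) = 221.1° ≈ 221°.

221°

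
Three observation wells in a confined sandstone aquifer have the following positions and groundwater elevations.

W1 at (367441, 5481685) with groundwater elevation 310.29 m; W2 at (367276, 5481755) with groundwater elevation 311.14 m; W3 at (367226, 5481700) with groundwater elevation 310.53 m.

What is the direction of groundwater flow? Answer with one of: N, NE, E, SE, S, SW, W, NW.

S

Taking W1 as reference: W2−W1 = (-165, 70, +0.85); W3−W1 = (-215, 15, +0.24).
Solve a·Δx + b·Δy = Δh: det = (-165)·15 − (-215)·70 = 12575.
∂h/∂x = [(+0.85)·15 − (+0.24)·70] / 12575 = -0.0003221
∂h/∂y = [(-165)·(+0.24) − (-215)·(+0.85)] / 12575 = +0.01138
Flow = −∇h = (+0.0003221 east, -0.01138 north), which points south.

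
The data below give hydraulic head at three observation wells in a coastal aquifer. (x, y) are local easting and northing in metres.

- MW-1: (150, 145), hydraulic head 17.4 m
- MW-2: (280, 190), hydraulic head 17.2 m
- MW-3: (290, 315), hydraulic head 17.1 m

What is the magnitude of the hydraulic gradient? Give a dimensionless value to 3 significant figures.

0.00147

Taking MW-1 as reference: MW-2−MW-1 = (130, 45, -0.2); MW-3−MW-1 = (140, 170, -0.3).
Determinant of the coordinate differences = 130·170 − 140·45 = 15800.
∂h/∂x = [(-0.2)·170 − (-0.3)·45] / 15800 = -0.001297
∂h/∂y = [130·(-0.3) − 140·(-0.2)] / 15800 = -0.0006962
|∇h| = √(-0.001297² + -0.0006962²) = 0.001472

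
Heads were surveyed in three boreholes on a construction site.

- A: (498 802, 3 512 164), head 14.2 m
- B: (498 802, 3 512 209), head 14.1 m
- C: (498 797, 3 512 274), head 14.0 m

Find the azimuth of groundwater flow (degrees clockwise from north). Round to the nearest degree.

Taking A as reference: B−A = (0, 45, -0.1); C−A = (-5, 110, -0.2).
Solve a·Δx + b·Δy = Δh: det = 0·110 − (-5)·45 = 225.
∂h/∂x = [(-0.1)·110 − (-0.2)·45] / 225 = -0.008889
∂h/∂y = [0·(-0.2) − (-5)·(-0.1)] / 225 = -0.002222
Flow direction (−∇h) has components (+0.008889 E, +0.002222 N).
Azimuth = atan2(E, N) = atan2(+0.008889, +0.002222) = 76.0° ≈ 076°.

076°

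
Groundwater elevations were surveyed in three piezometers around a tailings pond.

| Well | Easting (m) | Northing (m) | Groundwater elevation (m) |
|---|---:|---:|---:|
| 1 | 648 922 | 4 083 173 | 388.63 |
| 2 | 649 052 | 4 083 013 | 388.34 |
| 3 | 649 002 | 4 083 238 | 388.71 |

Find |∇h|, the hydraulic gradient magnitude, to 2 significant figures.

Three-point gradient (reference 1): Δ to 2 = (130, -160, -0.29), Δ to 3 = (80, 65, +0.08).
∂h/∂x = -0.0002847, ∂h/∂y = +0.001581 (det = 21250).
|∇h| = √(-0.0002847² + 0.001581²) = 0.001606

0.0016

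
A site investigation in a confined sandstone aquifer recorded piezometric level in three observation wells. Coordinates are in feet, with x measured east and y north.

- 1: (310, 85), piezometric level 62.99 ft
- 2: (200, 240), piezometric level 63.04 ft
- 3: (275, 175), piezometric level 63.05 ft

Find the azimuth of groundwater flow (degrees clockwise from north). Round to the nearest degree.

225°

With h = a·x + b·y + c and 1 as origin, the differences give:
  (-110)·a + 155·b = +0.05
  (-35)·a + 90·b = +0.06
Eliminate b (×90 and ×155, subtract): -4475·a = -4.800 → a = ∂h/∂x = +0.001073
Back-substitute: b = ∂h/∂y = +0.001084.
Flow direction (−∇h) has components (-0.001073 E, -0.001084 N).
Azimuth = atan2(E, N) = atan2(-0.001073, -0.001084) = 224.7° ≈ 225°.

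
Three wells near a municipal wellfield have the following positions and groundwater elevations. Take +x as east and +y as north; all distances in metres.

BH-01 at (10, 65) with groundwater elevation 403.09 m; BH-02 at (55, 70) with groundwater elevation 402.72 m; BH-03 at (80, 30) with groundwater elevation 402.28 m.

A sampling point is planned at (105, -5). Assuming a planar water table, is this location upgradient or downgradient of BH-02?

downgradient

Taking BH-01 as reference: BH-02−BH-01 = (45, 5, -0.37); BH-03−BH-01 = (70, -35, -0.81).
Determinant of the coordinate differences = 45·(-35) − 70·5 = -1925.
∂h/∂x = [(-0.37)·(-35) − (-0.81)·5] / -1925 = -0.008831
∂h/∂y = [45·(-0.81) − 70·(-0.37)] / -1925 = +0.005481
Head at (105, -5) = 403.09 + (-0.008831)·(95) + (+0.005481)·(-70) = 401.87 m.
That is lower than the 402.72 m at BH-02, so the point is downgradient.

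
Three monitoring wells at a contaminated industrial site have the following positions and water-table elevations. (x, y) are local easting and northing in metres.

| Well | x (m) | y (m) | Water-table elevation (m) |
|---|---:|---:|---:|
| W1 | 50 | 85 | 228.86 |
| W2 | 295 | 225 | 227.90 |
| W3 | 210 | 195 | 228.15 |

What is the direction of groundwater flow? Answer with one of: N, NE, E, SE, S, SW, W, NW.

With h = a·x + b·y + c and W1 as origin, the differences give:
  245·a + 140·b = -0.96
  160·a + 110·b = -0.71
Eliminate b (×110 and ×140, subtract): 4550·a = -6.200 → a = ∂h/∂x = -0.001363
Back-substitute: b = ∂h/∂y = -0.004473.
Flow = −∇h = (+0.001363 east, +0.004473 north), which points north.

N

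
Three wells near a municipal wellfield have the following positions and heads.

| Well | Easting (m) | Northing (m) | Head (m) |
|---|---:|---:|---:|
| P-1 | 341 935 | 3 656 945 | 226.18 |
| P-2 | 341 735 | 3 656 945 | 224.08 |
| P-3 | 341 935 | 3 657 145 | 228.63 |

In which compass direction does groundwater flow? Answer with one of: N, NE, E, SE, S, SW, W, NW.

SW

∂h/∂x = (224.08 − 226.18) / (341735 − 341935) = +0.01050
∂h/∂y = (228.63 − 226.18) / (3657145 − 3656945) = +0.01225
Flow = −∇h = (-0.01050 east, -0.01225 north), which points southwest.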